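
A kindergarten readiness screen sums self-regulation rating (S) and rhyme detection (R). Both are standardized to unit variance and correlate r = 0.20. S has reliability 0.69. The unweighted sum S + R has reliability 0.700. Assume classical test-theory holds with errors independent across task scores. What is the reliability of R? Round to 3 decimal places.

0.590

Var(S+R) = 2 + 2·0.20 = 2.400.
True-score variance = ρ_S + ρ_R + 2·0.20, so 0.700 = (0.69 + ρ_R + 0.40) / 2.400.
ρ_R = 0.700·2.400 − 0.69 − 0.40 = 0.590.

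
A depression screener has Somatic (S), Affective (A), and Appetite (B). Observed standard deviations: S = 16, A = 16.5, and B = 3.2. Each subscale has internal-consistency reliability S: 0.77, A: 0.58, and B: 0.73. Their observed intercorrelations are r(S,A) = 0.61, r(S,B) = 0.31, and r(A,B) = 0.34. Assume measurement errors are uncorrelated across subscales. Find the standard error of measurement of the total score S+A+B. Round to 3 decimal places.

13.266

Var(total) = 538.49 + 389.728 = 928.218.
True-score variance = 362.5 + 389.728 = 752.228, so reliability = 0.8104.
Error variance = 928.218 − 752.228 = 175.99; SEM = √175.99 = 13.266.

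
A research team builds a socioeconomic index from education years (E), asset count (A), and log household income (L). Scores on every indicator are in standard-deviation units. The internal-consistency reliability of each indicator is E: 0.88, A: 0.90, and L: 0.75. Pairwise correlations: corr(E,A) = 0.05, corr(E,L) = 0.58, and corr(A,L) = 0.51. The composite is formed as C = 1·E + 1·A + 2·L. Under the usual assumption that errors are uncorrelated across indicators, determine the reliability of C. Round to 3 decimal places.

Var(C) = 1 + 1 + 2² + 2·[0.05 + 2·0.58 + 2·0.51] = 6 + 4.46 = 10.46.
Because errors are independent across components, Cov(Tᵢ,Tⱼ) = Cov(Xᵢ,Xⱼ); the off-diagonal part of the true-score variance is the same as above.
True-score variance = [0.88 + 0.90 + 2²·0.75] + 4.46 = 4.78 + 4.46 = 9.24.
Reliability = 9.24 / 10.46 = 0.883.

0.883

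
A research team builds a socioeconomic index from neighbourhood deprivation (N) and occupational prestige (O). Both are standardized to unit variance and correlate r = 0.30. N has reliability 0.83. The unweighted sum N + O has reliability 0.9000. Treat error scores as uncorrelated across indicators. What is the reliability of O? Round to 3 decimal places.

Var(N+O) = 2 + 2·0.30 = 2.600.
True-score variance = ρ_N + ρ_O + 2·0.30, so 0.9000 = (0.83 + ρ_O + 0.60) / 2.600.
ρ_O = 0.9000·2.600 − 0.83 − 0.60 = 0.910.

0.910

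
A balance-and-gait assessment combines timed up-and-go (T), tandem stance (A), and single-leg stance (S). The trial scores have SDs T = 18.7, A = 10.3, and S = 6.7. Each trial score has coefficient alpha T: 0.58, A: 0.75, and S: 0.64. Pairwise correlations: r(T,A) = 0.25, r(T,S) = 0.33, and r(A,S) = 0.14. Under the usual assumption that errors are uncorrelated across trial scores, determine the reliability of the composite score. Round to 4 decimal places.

Var(T+A+S) = 18.7² + 10.3² + 6.7² + 2·[18.7·10.3·0.25 + 18.7·6.7·0.33 + 10.3·6.7·0.14] = 500.67 + 198.319 = 698.989.
With uncorrelated errors the cross-covariances are all true-score covariance, so they carry over unchanged; only the diagonal terms shrink to ρᵢσᵢ².
True-score variance = [18.7²·0.58 + 10.3²·0.75 + 6.7²·0.64] + 198.319 = 311.117 + 198.319 = 509.437.
Reliability = 509.437 / 698.989 = 0.7288.

0.7288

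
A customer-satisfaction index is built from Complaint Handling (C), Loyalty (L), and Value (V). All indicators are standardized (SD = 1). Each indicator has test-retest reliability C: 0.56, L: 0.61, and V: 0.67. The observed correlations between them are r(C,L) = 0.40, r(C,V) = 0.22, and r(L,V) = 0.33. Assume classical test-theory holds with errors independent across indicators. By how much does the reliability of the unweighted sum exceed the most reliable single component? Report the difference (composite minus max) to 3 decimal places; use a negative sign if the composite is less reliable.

0.093

Var(sum) = 3 + 1.9 = 4.9; true-score variance = 1.84 + 1.9 = 3.74; composite reliability = 0.7633.
Max component reliability = 0.6700.
Difference = 0.7633 − 0.6700 = 0.093.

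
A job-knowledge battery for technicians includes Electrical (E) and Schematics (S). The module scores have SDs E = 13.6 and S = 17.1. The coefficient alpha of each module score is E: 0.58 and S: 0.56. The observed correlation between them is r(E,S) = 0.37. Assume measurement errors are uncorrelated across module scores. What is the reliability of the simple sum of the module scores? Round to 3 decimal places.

Var(E+S) = 13.6² + 17.1² + 2·[13.6·17.1·0.37] = 477.37 + 172.094 = 649.464.
With uncorrelated errors the cross-covariances are all true-score covariance, so they carry over unchanged; only the diagonal terms shrink to ρᵢσᵢ².
True-score variance = [13.6²·0.58 + 17.1²·0.56] + 172.094 = 271.026 + 172.094 = 443.121.
Reliability = 443.121 / 649.464 = 0.682.

0.682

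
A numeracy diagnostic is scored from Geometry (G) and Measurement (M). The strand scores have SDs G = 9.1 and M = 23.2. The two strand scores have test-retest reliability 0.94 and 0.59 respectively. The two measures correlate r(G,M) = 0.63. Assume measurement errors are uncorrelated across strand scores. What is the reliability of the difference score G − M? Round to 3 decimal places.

Var(G−M) = 9.1² + 23.2² − 2·9.1·23.2·0.63 = 621.05 − 266.011 = 355.039.
Because errors are independent across components, Cov(Tᵢ,Tⱼ) = Cov(Xᵢ,Xⱼ); the off-diagonal part of the true-score variance is the same as above.
True-score variance = [9.1²·0.94 + 23.2²·0.59] − 266.011 = 395.403 − 266.011 = 129.392.
Reliability = 129.392 / 355.039 = 0.364.

0.364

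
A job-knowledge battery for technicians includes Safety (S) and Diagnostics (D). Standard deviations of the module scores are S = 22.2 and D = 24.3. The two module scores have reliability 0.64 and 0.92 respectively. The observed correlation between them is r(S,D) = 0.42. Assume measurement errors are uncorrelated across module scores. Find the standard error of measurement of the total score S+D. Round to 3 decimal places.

Var(total) = 1083.33 + 453.146 = 1536.48.
True-score variance = 858.668 + 453.146 = 1311.81, so reliability = 0.8538.
Error variance = 1536.48 − 1311.81 = 224.662; SEM = √224.662 = 14.989.

14.989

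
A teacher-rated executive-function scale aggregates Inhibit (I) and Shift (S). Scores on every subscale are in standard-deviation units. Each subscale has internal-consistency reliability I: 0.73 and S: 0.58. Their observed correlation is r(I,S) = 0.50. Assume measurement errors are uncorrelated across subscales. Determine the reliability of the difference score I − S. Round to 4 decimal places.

Var(I−S) = 1 + 1 − 2·0.50 = 2 − 1 = 1.
Because errors are independent across components, Cov(Tᵢ,Tⱼ) = Cov(Xᵢ,Xⱼ); the off-diagonal part of the true-score variance is the same as above.
True-score variance = [0.73 + 0.58] − 1 = 1.31 − 1 = 0.31.
Reliability = 0.31 / 1 = 0.3100.

0.3100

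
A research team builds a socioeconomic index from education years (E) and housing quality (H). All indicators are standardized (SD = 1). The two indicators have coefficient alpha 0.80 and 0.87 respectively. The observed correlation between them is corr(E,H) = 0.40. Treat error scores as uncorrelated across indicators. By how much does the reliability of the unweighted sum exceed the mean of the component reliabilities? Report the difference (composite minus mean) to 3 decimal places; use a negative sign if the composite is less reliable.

0.047

Var(sum) = 2 + 0.8 = 2.8; true-score variance = 1.67 + 0.8 = 2.47; composite reliability = 0.8821.
Mean component reliability = 0.8350.
Difference = 0.8821 − 0.8350 = 0.047.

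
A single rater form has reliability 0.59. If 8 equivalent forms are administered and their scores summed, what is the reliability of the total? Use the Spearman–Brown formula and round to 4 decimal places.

ρ_k = kρ / (1 + (k−1)ρ) = 8·0.59 / (1 + 7·0.59) = 4.720 / 5.130 = 0.9201.

0.9201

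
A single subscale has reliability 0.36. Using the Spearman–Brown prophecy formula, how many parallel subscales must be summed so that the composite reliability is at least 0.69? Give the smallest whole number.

k ≥ ρ*(1−ρ₁)/(ρ₁(1−ρ*)) = 0.69·0.64 / (0.36·0.31) = 3.957.
Smallest integer k = 4.

4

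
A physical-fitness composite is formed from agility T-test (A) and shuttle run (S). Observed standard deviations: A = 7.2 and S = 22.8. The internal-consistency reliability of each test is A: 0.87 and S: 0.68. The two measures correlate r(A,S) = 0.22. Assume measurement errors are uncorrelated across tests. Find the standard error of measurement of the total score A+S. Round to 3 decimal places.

13.156

Var(total) = 571.68 + 72.2304 = 643.91.
True-score variance = 398.592 + 72.2304 = 470.822, so reliability = 0.7312.
Error variance = 643.91 − 470.822 = 173.088; SEM = √173.088 = 13.156.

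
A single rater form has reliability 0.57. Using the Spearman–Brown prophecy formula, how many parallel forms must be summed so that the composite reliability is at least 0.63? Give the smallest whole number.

k ≥ ρ*(1−ρ₁)/(ρ₁(1−ρ*)) = 0.63·0.43 / (0.57·0.37) = 1.284.
Smallest integer k = 2.

2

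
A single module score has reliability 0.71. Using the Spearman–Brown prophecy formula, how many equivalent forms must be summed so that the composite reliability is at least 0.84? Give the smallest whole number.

3

k ≥ ρ*(1−ρ₁)/(ρ₁(1−ρ*)) = 0.84·0.29 / (0.71·0.16) = 2.144.
Smallest integer k = 3.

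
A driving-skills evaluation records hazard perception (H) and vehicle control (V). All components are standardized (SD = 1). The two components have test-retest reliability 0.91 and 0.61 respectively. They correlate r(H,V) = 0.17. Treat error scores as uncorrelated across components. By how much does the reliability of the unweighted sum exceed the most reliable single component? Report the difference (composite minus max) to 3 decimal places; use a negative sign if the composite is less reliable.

-0.115

Var(sum) = 2 + 0.34 = 2.34; true-score variance = 1.52 + 0.34 = 1.86; composite reliability = 0.7949.
Max component reliability = 0.9100.
Difference = 0.7949 − 0.9100 = -0.115.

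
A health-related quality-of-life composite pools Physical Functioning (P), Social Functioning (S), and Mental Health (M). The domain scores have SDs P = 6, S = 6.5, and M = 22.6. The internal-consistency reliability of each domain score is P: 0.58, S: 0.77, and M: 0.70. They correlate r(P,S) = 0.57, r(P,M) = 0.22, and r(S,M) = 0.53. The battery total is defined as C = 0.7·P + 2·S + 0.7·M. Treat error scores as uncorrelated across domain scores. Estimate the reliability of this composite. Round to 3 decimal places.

Var(C) = 0.7²·6² + 2²·6.5² + 0.7²·22.6² + 2·[1.4·6·6.5·0.57 + 0.49·6·22.6·0.22 + 1.4·6.5·22.6·0.53] = 436.912 + 309.479 = 746.391.
Because errors are independent across components, Cov(Tᵢ,Tⱼ) = Cov(Xᵢ,Xⱼ); the off-diagonal part of the true-score variance is the same as above.
True-score variance = [0.7²·6²·0.58 + 2²·6.5²·0.77 + 0.7²·22.6²·0.70] + 309.479 = 315.552 + 309.479 = 625.031.
Reliability = 625.031 / 746.391 = 0.837.

0.837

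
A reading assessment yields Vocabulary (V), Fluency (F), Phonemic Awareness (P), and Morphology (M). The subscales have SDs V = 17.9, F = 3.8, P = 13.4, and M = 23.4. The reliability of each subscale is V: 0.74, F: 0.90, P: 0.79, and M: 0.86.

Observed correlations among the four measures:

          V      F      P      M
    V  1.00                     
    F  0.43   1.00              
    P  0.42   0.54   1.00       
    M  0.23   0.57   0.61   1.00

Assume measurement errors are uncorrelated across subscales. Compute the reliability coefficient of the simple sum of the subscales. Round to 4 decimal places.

Var(V+F+P+M) = 17.9² + 3.8² + 13.4² + 23.4² + 2·[17.9·3.8·0.43 + 17.9·13.4·0.42 + 17.9·23.4·0.23 + 3.8·13.4·0.54 + 3.8·23.4·0.57 + 13.4·23.4·0.61] = 1061.97 + 991.561 = 2053.53.
Because errors are independent across components, Cov(Tᵢ,Tⱼ) = Cov(Xᵢ,Xⱼ); the off-diagonal part of the true-score variance is the same as above.
True-score variance = [17.9²·0.74 + 3.8²·0.90 + 13.4²·0.79 + 23.4²·0.86] + 991.561 = 862.853 + 991.561 = 1854.41.
Reliability = 1854.41 / 2053.53 = 0.9030.

0.9030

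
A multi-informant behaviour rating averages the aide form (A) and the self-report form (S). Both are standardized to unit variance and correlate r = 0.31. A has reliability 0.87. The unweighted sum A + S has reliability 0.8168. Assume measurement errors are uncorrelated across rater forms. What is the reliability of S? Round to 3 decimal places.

0.650

Var(A+S) = 2 + 2·0.31 = 2.620.
True-score variance = ρ_A + ρ_S + 2·0.31, so 0.8168 = (0.87 + ρ_S + 0.62) / 2.620.
ρ_S = 0.8168·2.620 − 0.87 − 0.62 = 0.650.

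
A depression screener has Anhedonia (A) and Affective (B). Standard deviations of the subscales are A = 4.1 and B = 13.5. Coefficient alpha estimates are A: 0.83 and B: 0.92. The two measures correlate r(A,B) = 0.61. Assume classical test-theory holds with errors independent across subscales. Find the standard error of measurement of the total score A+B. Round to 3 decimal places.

Var(total) = 199.06 + 67.527 = 266.587.
True-score variance = 181.622 + 67.527 = 249.149, so reliability = 0.9346.
Error variance = 266.587 − 249.149 = 17.4377; SEM = √17.4377 = 4.176.

4.176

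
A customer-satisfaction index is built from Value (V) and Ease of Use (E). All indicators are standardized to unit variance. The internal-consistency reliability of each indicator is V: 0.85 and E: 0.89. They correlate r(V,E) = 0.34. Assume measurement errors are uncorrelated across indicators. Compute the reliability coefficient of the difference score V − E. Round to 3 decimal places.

Var(V−E) = 1 + 1 − 2·0.34 = 2 − 0.68 = 1.32.
Under uncorrelated errors the observed covariances equal the true-score covariances, so only the own-variance terms attenuate.
True-score variance = [0.85 + 0.89] − 0.68 = 1.74 − 0.68 = 1.06.
Reliability = 1.06 / 1.32 = 0.803.

0.803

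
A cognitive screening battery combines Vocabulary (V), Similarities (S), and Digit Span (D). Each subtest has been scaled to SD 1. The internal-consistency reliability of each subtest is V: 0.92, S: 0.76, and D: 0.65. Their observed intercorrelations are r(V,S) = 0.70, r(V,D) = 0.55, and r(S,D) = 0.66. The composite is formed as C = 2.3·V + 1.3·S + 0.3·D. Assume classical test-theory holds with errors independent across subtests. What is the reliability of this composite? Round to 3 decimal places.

Var(C) = 2.3² + 1.3² + 0.3² + 2·[2.99·0.70 + 0.69·0.55 + 0.39·0.66] = 7.07 + 5.4598 = 12.5298.
Under uncorrelated errors the observed covariances equal the true-score covariances, so only the own-variance terms attenuate.
True-score variance = [2.3²·0.92 + 1.3²·0.76 + 0.3²·0.65] + 5.4598 = 6.2097 + 5.4598 = 11.6695.
Reliability = 11.6695 / 12.5298 = 0.931.

0.931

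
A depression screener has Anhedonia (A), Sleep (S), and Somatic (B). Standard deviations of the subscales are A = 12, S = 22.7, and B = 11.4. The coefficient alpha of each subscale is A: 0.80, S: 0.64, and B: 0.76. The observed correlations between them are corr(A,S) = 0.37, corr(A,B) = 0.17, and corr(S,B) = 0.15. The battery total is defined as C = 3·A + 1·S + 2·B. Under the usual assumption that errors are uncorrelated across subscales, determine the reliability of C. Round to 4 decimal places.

0.8310

Var(C) = 3²·12² + 22.7² + 2²·11.4² + 2·[3·12·22.7·0.37 + 6·12·11.4·0.17 + 2·22.7·11.4·0.15] = 2331.13 + 1039.07 = 3370.2.
With uncorrelated errors the cross-covariances are all true-score covariance, so they carry over unchanged; only the diagonal terms shrink to ρᵢσᵢ².
True-score variance = [3²·12²·0.80 + 22.7²·0.64 + 2²·11.4²·0.76] + 1039.07 = 1761.66 + 1039.07 = 2800.73.
Reliability = 2800.73 / 3370.2 = 0.8310.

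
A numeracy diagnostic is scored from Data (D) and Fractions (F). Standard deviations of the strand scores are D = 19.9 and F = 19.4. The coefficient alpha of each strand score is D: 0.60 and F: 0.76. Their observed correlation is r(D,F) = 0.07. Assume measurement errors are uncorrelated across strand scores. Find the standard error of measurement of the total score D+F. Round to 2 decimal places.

15.77

Var(total) = 772.37 + 54.0484 = 826.418.
True-score variance = 523.64 + 54.0484 = 577.688, so reliability = 0.6990.
Error variance = 826.418 − 577.688 = 248.73; SEM = √248.73 = 15.77.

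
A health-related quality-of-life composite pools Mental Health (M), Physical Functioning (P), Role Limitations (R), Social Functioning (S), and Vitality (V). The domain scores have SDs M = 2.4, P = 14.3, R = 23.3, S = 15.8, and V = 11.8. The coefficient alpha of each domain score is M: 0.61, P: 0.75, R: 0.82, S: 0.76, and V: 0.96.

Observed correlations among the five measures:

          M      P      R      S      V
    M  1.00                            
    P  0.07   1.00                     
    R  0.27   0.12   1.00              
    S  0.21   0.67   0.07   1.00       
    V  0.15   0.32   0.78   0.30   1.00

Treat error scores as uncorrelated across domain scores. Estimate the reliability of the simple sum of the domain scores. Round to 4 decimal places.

0.9052

Var(M+P+R+S+V) = 2.4² + 14.3² + 23.3² + 15.8² + 11.8² + 2·[2.4·14.3·0.07 + 2.4·23.3·0.27 + 2.4·15.8·0.21 + 2.4·11.8·0.15 + 14.3·23.3·0.12 + 14.3·15.8·0.67 + 14.3·11.8·0.32 + 23.3·15.8·0.07 + 23.3·11.8·0.78 + 15.8·11.8·0.30] = 1142.02 + 1142.45 = 2284.47.
With uncorrelated errors the cross-covariances are all true-score covariance, so they carry over unchanged; only the diagonal terms shrink to ρᵢσᵢ².
True-score variance = [2.4²·0.61 + 14.3²·0.75 + 23.3²·0.82 + 15.8²·0.76 + 11.8²·0.96] + 1142.45 = 925.448 + 1142.45 = 2067.9.
Reliability = 2067.9 / 2284.47 = 0.9052.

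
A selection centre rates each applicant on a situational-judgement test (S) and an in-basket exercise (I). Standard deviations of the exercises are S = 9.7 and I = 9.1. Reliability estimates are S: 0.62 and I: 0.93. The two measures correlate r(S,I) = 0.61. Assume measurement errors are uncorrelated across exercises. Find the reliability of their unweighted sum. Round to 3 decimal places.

Var(S+I) = 9.7² + 9.1² + 2·[9.7·9.1·0.61] = 176.9 + 107.689 = 284.589.
Under uncorrelated errors the observed covariances equal the true-score covariances, so only the own-variance terms attenuate.
True-score variance = [9.7²·0.62 + 9.1²·0.93] + 107.689 = 135.349 + 107.689 = 243.038.
Reliability = 243.038 / 284.589 = 0.854.

0.854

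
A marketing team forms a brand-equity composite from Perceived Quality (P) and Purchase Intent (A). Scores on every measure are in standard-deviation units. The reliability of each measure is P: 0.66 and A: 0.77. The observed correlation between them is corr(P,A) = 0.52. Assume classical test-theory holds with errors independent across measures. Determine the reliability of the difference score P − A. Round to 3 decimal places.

0.406

Var(P−A) = 1 + 1 − 2·0.52 = 2 − 1.04 = 0.96.
With uncorrelated errors the cross-covariances are all true-score covariance, so they carry over unchanged; only the diagonal terms shrink to ρᵢσᵢ².
True-score variance = [0.66 + 0.77] − 1.04 = 1.43 − 1.04 = 0.39.
Reliability = 0.39 / 0.96 = 0.406.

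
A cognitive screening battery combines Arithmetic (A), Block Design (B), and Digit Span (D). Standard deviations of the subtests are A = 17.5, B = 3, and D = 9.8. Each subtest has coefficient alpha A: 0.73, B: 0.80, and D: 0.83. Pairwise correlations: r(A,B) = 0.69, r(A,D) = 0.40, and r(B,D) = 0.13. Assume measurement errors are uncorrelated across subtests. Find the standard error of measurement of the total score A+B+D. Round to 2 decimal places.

10.04

Var(total) = 411.29 + 217.294 = 628.584.
True-score variance = 310.476 + 217.294 = 527.77, so reliability = 0.8396.
Error variance = 628.584 − 527.77 = 100.814; SEM = √100.814 = 10.04.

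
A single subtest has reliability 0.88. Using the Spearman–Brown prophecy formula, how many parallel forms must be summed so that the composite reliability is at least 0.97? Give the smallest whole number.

5

k ≥ ρ*(1−ρ₁)/(ρ₁(1−ρ*)) = 0.97·0.12 / (0.88·0.03) = 4.409.
Smallest integer k = 5.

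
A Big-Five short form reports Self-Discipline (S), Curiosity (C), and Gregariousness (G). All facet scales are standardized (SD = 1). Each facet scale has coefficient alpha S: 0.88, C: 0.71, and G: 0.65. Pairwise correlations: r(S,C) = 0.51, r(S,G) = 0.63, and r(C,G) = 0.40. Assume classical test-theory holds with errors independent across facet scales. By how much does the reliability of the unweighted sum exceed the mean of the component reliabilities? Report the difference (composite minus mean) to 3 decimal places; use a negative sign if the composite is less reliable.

Var(sum) = 3 + 3.08 = 6.08; true-score variance = 2.24 + 3.08 = 5.32; composite reliability = 0.8750.
Mean component reliability = 0.7467.
Difference = 0.8750 − 0.7467 = 0.128.

0.128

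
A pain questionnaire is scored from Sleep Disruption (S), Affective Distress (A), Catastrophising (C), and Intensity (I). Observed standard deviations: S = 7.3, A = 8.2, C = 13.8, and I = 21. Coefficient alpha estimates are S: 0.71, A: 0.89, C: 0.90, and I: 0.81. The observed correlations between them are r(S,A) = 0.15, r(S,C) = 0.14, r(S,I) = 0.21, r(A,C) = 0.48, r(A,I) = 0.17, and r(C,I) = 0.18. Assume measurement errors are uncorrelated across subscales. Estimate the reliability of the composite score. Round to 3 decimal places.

Var(S+A+C+I) = 7.3² + 8.2² + 13.8² + 21² + 2·[7.3·8.2·0.15 + 7.3·13.8·0.14 + 7.3·21·0.21 + 8.2·13.8·0.48 + 8.2·21·0.17 + 13.8·21·0.18] = 751.97 + 382.061 = 1134.03.
With uncorrelated errors the cross-covariances are all true-score covariance, so they carry over unchanged; only the diagonal terms shrink to ρᵢσᵢ².
True-score variance = [7.3²·0.71 + 8.2²·0.89 + 13.8²·0.90 + 21²·0.81] + 382.061 = 626.286 + 382.061 = 1008.35.
Reliability = 1008.35 / 1134.03 = 0.889.

0.889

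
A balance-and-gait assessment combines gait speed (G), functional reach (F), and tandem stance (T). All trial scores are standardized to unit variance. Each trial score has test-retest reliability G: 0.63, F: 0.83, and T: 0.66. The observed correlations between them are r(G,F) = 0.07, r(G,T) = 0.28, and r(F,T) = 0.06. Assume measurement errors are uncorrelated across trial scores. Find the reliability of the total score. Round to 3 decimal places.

0.770

Var(G+F+T) = 3 + 2·[0.07 + 0.28 + 0.06] = 3 + 0.82 = 3.82.
Because errors are independent across components, Cov(Tᵢ,Tⱼ) = Cov(Xᵢ,Xⱼ); the off-diagonal part of the true-score variance is the same as above.
True-score variance = [0.63 + 0.83 + 0.66] + 0.82 = 2.12 + 0.82 = 2.94.
Reliability = 2.94 / 3.82 = 0.770.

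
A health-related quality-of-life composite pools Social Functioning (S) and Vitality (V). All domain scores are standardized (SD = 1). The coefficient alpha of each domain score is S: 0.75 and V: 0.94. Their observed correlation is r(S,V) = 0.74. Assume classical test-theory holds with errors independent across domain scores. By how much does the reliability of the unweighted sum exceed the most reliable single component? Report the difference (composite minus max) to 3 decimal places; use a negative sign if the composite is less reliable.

Var(sum) = 2 + 1.48 = 3.48; true-score variance = 1.69 + 1.48 = 3.17; composite reliability = 0.9109.
Max component reliability = 0.9400.
Difference = 0.9109 − 0.9400 = -0.029.

-0.029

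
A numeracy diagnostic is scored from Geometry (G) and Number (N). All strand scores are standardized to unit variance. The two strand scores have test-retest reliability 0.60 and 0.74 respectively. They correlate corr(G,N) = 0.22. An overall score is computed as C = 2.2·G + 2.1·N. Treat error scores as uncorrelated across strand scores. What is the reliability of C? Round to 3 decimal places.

Var(C) = 2.2² + 2.1² + 2·[4.62·0.22] = 9.25 + 2.0328 = 11.2828.
Under uncorrelated errors the observed covariances equal the true-score covariances, so only the own-variance terms attenuate.
True-score variance = [2.2²·0.60 + 2.1²·0.74] + 2.0328 = 6.1674 + 2.0328 = 8.2002.
Reliability = 8.2002 / 11.2828 = 0.727.

0.727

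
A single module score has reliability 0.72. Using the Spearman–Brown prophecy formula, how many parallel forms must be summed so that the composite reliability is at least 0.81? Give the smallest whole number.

2

k ≥ ρ*(1−ρ₁)/(ρ₁(1−ρ*)) = 0.81·0.28 / (0.72·0.19) = 1.658.
Smallest integer k = 2.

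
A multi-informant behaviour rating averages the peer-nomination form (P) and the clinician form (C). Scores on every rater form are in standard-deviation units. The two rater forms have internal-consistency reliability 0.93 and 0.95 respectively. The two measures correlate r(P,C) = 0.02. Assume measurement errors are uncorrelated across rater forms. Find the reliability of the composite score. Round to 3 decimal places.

Var(P+C) = 2 + 2·[0.02] = 2 + 0.04 = 2.04.
Because errors are independent across components, Cov(Tᵢ,Tⱼ) = Cov(Xᵢ,Xⱼ); the off-diagonal part of the true-score variance is the same as above.
True-score variance = [0.93 + 0.95] + 0.04 = 1.88 + 0.04 = 1.92.
Reliability = 1.92 / 2.04 = 0.941.

0.941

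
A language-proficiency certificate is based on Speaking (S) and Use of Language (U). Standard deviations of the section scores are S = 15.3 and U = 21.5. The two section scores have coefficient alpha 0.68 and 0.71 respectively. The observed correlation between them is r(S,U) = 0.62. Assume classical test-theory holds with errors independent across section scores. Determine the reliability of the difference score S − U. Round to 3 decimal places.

Var(S−U) = 15.3² + 21.5² − 2·15.3·21.5·0.62 = 696.34 − 407.898 = 288.442.
Because errors are independent across components, Cov(Tᵢ,Tⱼ) = Cov(Xᵢ,Xⱼ); the off-diagonal part of the true-score variance is the same as above.
True-score variance = [15.3²·0.68 + 21.5²·0.71] − 407.898 = 487.379 − 407.898 = 79.4807.
Reliability = 79.4807 / 288.442 = 0.276.

0.276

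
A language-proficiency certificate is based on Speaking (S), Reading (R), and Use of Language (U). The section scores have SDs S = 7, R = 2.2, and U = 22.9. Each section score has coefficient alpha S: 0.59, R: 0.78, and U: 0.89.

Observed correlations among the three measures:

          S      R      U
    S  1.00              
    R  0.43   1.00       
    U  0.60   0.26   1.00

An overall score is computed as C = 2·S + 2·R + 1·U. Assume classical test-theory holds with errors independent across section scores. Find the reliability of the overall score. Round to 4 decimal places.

Var(C) = 2²·7² + 2²·2.2² + 22.9² + 2·[4·7·2.2·0.43 + 2·7·22.9·0.60 + 2·2.2·22.9·0.26] = 739.77 + 490.091 = 1229.86.
With uncorrelated errors the cross-covariances are all true-score covariance, so they carry over unchanged; only the diagonal terms shrink to ρᵢσᵢ².
True-score variance = [2²·7²·0.59 + 2²·2.2²·0.78 + 22.9²·0.89] + 490.091 = 597.466 + 490.091 = 1087.56.
Reliability = 1087.56 / 1229.86 = 0.8843.

0.8843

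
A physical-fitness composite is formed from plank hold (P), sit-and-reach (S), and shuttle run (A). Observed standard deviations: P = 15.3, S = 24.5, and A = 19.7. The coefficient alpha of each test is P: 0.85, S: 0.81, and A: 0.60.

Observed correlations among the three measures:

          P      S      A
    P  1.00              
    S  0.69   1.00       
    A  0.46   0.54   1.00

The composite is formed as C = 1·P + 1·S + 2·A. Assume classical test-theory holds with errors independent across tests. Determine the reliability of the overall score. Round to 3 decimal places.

0.829

Var(C) = 15.3² + 24.5² + 2²·19.7² + 2·[15.3·24.5·0.69 + 2·15.3·19.7·0.46 + 2·24.5·19.7·0.54] = 2386.7 + 2114.41 = 4501.11.
With uncorrelated errors the cross-covariances are all true-score covariance, so they carry over unchanged; only the diagonal terms shrink to ρᵢσᵢ².
True-score variance = [15.3²·0.85 + 24.5²·0.81 + 2²·19.7²·0.60] + 2114.41 = 1616.6 + 2114.41 = 3731.01.
Reliability = 3731.01 / 4501.11 = 0.829.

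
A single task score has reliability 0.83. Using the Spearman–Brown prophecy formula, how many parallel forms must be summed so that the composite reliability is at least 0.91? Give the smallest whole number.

k ≥ ρ*(1−ρ₁)/(ρ₁(1−ρ*)) = 0.91·0.17 / (0.83·0.09) = 2.071.
Smallest integer k = 3.

3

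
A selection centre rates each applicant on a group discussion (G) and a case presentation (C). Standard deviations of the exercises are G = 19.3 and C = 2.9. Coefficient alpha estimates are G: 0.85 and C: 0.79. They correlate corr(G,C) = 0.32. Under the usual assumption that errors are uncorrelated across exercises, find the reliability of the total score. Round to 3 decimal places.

0.862

Var(G+C) = 19.3² + 2.9² + 2·[19.3·2.9·0.32] = 380.9 + 35.8208 = 416.721.
With uncorrelated errors the cross-covariances are all true-score covariance, so they carry over unchanged; only the diagonal terms shrink to ρᵢσᵢ².
True-score variance = [19.3²·0.85 + 2.9²·0.79] + 35.8208 = 323.26 + 35.8208 = 359.081.
Reliability = 359.081 / 416.721 = 0.862.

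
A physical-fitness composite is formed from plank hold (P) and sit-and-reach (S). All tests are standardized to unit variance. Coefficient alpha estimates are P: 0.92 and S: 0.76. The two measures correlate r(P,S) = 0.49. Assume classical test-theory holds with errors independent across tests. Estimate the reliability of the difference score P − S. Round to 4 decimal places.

0.6863

Var(P−S) = 1 + 1 − 2·0.49 = 2 − 0.98 = 1.02.
With uncorrelated errors the cross-covariances are all true-score covariance, so they carry over unchanged; only the diagonal terms shrink to ρᵢσᵢ².
True-score variance = [0.92 + 0.76] − 0.98 = 1.68 − 0.98 = 0.7.
Reliability = 0.7 / 1.02 = 0.6863.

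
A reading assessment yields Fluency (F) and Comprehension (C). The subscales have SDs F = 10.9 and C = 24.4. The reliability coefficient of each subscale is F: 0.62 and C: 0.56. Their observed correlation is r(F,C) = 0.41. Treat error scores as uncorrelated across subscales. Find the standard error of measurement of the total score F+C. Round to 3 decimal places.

Var(total) = 714.17 + 218.087 = 932.257.
True-score variance = 407.064 + 218.087 = 625.151, so reliability = 0.6706.
Error variance = 932.257 − 625.151 = 307.106; SEM = √307.106 = 17.524.

17.524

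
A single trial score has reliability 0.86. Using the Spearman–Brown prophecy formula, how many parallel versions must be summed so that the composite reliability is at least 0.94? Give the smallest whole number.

3

k ≥ ρ*(1−ρ₁)/(ρ₁(1−ρ*)) = 0.94·0.14 / (0.86·0.06) = 2.550.
Smallest integer k = 3.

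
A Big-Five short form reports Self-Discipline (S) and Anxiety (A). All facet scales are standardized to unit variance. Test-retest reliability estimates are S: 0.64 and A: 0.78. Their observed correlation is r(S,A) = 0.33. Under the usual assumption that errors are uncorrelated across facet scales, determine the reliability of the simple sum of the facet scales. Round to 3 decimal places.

Var(S+A) = 2 + 2·[0.33] = 2 + 0.66 = 2.66.
Because errors are independent across components, Cov(Tᵢ,Tⱼ) = Cov(Xᵢ,Xⱼ); the off-diagonal part of the true-score variance is the same as above.
True-score variance = [0.64 + 0.78] + 0.66 = 1.42 + 0.66 = 2.08.
Reliability = 2.08 / 2.66 = 0.782.

0.782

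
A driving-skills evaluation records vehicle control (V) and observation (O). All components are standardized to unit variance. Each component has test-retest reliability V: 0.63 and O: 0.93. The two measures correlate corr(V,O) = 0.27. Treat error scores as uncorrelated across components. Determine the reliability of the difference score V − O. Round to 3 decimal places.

Var(V−O) = 1 + 1 − 2·0.27 = 2 − 0.54 = 1.46.
Because errors are independent across components, Cov(Tᵢ,Tⱼ) = Cov(Xᵢ,Xⱼ); the off-diagonal part of the true-score variance is the same as above.
True-score variance = [0.63 + 0.93] − 0.54 = 1.56 − 0.54 = 1.02.
Reliability = 1.02 / 1.46 = 0.699.

0.699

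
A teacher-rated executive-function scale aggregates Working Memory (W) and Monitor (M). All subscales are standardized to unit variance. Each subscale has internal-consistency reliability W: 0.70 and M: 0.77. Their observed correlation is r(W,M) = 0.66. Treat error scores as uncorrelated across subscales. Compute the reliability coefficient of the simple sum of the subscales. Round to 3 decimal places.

Var(W+M) = 2 + 2·[0.66] = 2 + 1.32 = 3.32.
With uncorrelated errors the cross-covariances are all true-score covariance, so they carry over unchanged; only the diagonal terms shrink to ρᵢσᵢ².
True-score variance = [0.70 + 0.77] + 1.32 = 1.47 + 1.32 = 2.79.
Reliability = 2.79 / 3.32 = 0.840.

0.840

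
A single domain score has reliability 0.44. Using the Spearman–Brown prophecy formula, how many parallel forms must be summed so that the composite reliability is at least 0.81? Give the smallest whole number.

6

k ≥ ρ*(1−ρ₁)/(ρ₁(1−ρ*)) = 0.81·0.56 / (0.44·0.19) = 5.426.
Smallest integer k = 6.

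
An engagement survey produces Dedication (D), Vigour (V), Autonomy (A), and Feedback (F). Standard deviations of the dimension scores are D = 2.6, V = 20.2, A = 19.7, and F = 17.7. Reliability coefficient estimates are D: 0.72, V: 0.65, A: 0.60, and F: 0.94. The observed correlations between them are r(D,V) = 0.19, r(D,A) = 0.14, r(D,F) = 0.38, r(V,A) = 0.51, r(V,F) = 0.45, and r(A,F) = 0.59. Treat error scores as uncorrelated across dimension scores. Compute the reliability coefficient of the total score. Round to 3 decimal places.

0.863

Var(D+V+A+F) = 2.6² + 20.2² + 19.7² + 17.7² + 2·[2.6·20.2·0.19 + 2.6·19.7·0.14 + 2.6·17.7·0.38 + 20.2·19.7·0.51 + 20.2·17.7·0.45 + 19.7·17.7·0.59] = 1116.18 + 1208.41 = 2324.59.
Because errors are independent across components, Cov(Tᵢ,Tⱼ) = Cov(Xᵢ,Xⱼ); the off-diagonal part of the true-score variance is the same as above.
True-score variance = [2.6²·0.72 + 20.2²·0.65 + 19.7²·0.60 + 17.7²·0.94] + 1208.41 = 797.44 + 1208.41 = 2005.85.
Reliability = 2005.85 / 2324.59 = 0.863.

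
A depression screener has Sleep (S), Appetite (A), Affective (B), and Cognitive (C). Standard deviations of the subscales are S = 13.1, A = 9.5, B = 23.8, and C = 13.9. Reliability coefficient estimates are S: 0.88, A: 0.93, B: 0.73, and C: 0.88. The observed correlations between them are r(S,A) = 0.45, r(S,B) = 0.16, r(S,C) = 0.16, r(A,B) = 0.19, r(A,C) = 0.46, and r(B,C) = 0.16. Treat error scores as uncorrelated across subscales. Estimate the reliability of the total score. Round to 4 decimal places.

Var(S+A+B+C) = 13.1² + 9.5² + 23.8² + 13.9² + 2·[13.1·9.5·0.45 + 13.1·23.8·0.16 + 13.1·13.9·0.16 + 9.5·23.8·0.19 + 9.5·13.9·0.46 + 23.8·13.9·0.16] = 1021.51 + 583.31 = 1604.82.
With uncorrelated errors the cross-covariances are all true-score covariance, so they carry over unchanged; only the diagonal terms shrink to ρᵢσᵢ².
True-score variance = [13.1²·0.88 + 9.5²·0.93 + 23.8²·0.73 + 13.9²·0.88] + 583.31 = 818.475 + 583.31 = 1401.79.
Reliability = 1401.79 / 1604.82 = 0.8735.

0.8735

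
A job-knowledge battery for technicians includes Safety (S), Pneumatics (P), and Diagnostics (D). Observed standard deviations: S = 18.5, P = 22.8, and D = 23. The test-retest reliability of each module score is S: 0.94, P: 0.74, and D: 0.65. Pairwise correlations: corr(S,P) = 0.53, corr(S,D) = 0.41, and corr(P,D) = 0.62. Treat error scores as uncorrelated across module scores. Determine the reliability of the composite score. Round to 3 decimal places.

Var(S+P+D) = 18.5² + 22.8² + 23² + 2·[18.5·22.8·0.53 + 18.5·23·0.41 + 22.8·23·0.62] = 1391.09 + 1446.27 = 2837.36.
With uncorrelated errors the cross-covariances are all true-score covariance, so they carry over unchanged; only the diagonal terms shrink to ρᵢσᵢ².
True-score variance = [18.5²·0.94 + 22.8²·0.74 + 23²·0.65] + 1446.27 = 1050.25 + 1446.27 = 2496.52.
Reliability = 2496.52 / 2837.36 = 0.880.

0.880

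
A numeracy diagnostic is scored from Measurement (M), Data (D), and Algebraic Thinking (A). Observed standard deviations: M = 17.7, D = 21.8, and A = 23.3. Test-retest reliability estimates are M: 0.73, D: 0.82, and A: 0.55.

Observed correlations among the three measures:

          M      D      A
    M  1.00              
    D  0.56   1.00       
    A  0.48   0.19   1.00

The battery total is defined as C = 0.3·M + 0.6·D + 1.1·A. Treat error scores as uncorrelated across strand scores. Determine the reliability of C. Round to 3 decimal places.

Var(C) = 0.3²·17.7² + 0.6²·21.8² + 1.1²·23.3² + 2·[0.18·17.7·21.8·0.56 + 0.33·17.7·23.3·0.48 + 0.66·21.8·23.3·0.19] = 856.179 + 335.832 = 1192.01.
Under uncorrelated errors the observed covariances equal the true-score covariances, so only the own-variance terms attenuate.
True-score variance = [0.3²·17.7²·0.73 + 0.6²·21.8²·0.82 + 1.1²·23.3²·0.55] + 335.832 = 522.167 + 335.832 = 858.
Reliability = 858 / 1192.01 = 0.720.

0.720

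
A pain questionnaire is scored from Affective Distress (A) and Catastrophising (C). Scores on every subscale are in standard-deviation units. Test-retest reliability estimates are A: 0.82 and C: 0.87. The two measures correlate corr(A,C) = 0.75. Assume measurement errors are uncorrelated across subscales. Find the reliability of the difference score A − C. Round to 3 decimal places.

0.380

Var(A−C) = 1 + 1 − 2·0.75 = 2 − 1.5 = 0.5.
With uncorrelated errors the cross-covariances are all true-score covariance, so they carry over unchanged; only the diagonal terms shrink to ρᵢσᵢ².
True-score variance = [0.82 + 0.87] − 1.5 = 1.69 − 1.5 = 0.19.
Reliability = 0.19 / 0.5 = 0.380.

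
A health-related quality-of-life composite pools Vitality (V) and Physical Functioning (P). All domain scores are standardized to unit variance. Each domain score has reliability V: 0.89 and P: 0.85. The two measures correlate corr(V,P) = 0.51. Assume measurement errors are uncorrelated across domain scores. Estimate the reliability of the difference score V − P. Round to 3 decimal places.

0.735

Var(V−P) = 1 + 1 − 2·0.51 = 2 − 1.02 = 0.98.
With uncorrelated errors the cross-covariances are all true-score covariance, so they carry over unchanged; only the diagonal terms shrink to ρᵢσᵢ².
True-score variance = [0.89 + 0.85] − 1.02 = 1.74 − 1.02 = 0.72.
Reliability = 0.72 / 0.98 = 0.735.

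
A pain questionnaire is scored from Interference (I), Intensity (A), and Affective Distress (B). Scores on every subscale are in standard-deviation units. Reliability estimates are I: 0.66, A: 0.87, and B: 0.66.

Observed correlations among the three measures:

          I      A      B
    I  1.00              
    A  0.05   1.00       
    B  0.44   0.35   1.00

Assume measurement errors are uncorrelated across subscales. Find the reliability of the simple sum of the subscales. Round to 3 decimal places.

0.827

Var(I+A+B) = 3 + 2·[0.05 + 0.44 + 0.35] = 3 + 1.68 = 4.68.
Under uncorrelated errors the observed covariances equal the true-score covariances, so only the own-variance terms attenuate.
True-score variance = [0.66 + 0.87 + 0.66] + 1.68 = 2.19 + 1.68 = 3.87.
Reliability = 3.87 / 4.68 = 0.827.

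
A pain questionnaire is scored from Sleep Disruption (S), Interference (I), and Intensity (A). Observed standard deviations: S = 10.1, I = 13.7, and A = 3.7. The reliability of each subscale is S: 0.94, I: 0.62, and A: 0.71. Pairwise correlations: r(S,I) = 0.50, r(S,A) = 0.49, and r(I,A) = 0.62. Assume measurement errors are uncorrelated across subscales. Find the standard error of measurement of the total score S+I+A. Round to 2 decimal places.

Var(total) = 303.39 + 237.848 = 541.238.
True-score variance = 221.977 + 237.848 = 459.825, so reliability = 0.8496.
Error variance = 541.238 − 459.825 = 81.4129; SEM = √81.4129 = 9.02.

9.02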